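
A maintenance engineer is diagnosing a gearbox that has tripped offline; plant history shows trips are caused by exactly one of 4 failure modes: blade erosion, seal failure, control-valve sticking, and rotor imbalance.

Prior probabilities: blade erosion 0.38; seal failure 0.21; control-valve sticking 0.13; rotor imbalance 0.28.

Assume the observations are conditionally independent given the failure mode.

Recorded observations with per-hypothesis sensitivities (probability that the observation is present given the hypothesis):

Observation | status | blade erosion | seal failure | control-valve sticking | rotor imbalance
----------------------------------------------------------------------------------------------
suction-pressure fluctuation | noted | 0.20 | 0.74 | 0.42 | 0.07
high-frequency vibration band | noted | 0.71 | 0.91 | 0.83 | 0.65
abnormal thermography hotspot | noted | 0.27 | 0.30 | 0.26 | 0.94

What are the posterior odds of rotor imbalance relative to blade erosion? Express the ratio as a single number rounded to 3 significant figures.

0.822

Unnormalized posterior weight (prior times the observation likelihoods) for each of the two hypotheses:
  rotor imbalance: 0.28 × 0.07 × 0.65 × 0.94 = 0.011976
  blade erosion: 0.38 × 0.20 × 0.71 × 0.27 = 0.014569
Odds(rotor imbalance : blade erosion) = 0.011976 / 0.014569 ≈ 0.822.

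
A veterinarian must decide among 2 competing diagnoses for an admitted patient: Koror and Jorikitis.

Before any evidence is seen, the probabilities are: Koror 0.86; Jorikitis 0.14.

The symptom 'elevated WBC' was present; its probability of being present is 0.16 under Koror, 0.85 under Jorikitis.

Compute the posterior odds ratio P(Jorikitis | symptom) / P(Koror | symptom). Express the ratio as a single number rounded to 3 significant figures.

The normalizing constant cancels in an odds ratio, so compute prior × likelihood for the two hypotheses only:
  Jorikitis: 0.14 × 0.85 = 0.119
  Koror: 0.86 × 0.16 = 0.1376
Posterior odds = 0.119 / 0.1376 ≈ 0.865.

0.865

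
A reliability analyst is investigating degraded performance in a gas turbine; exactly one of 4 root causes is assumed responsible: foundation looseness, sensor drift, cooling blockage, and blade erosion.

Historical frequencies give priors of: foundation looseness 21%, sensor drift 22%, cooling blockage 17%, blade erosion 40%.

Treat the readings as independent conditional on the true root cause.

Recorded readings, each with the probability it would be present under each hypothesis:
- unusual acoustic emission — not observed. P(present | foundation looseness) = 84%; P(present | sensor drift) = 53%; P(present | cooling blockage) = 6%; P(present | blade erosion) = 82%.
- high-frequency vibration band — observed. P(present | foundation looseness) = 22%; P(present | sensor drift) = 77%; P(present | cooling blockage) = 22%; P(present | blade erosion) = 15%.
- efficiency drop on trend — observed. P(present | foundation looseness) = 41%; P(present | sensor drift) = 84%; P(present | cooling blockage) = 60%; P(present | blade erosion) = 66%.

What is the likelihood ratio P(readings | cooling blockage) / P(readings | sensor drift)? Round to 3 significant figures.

0.408

Take the product of per-reading likelihoods under each hypothesis (using 1 − P(present | H) for each absent reading), then divide.
  cooling blockage: (1 − 0.06) × 0.22 × 0.60 = 0.12408
  sensor drift: (1 − 0.53) × 0.77 × 0.84 = 0.304
Bayes factor = 0.12408 / 0.304 ≈ 0.408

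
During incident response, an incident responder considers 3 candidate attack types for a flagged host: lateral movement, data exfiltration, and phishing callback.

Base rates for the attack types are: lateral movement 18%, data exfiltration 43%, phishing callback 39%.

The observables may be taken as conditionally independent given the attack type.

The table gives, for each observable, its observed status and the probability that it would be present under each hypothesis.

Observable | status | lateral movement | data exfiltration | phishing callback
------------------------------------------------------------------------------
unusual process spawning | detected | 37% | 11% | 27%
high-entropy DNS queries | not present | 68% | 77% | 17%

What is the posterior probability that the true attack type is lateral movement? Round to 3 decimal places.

By Bayes' rule with conditional independence, the unnormalized weight for each hypothesis is prior × ∏ likelihoods (using 1 − P(present | H) for each absent observable):
  lateral movement: 0.18 × 0.37 × (1 − 0.68) = 0.021312
  data exfiltration: 0.43 × 0.11 × (1 − 0.77) = 0.010879
  phishing callback: 0.39 × 0.27 × (1 − 0.17) = 0.087399
The unnormalized weights sum to 0.11959.
P(lateral movement | evidence) = 0.021312 / 0.11959 ≈ 0.178.

0.178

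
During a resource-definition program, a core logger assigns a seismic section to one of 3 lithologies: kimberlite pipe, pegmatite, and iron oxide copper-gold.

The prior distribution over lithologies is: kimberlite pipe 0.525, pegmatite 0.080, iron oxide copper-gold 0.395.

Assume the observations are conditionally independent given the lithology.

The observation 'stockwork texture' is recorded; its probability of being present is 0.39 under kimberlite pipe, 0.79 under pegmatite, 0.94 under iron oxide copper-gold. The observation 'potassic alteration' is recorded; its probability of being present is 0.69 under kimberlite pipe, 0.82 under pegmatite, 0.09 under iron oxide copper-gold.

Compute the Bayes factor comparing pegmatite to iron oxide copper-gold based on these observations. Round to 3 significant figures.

Joint likelihood of the evidence pattern under each hypothesis:
  pegmatite: 0.79 × 0.82 = 0.6478
  iron oxide copper-gold: 0.94 × 0.09 = 0.0846
Bayes factor = 0.6478 / 0.0846 ≈ 7.66

7.66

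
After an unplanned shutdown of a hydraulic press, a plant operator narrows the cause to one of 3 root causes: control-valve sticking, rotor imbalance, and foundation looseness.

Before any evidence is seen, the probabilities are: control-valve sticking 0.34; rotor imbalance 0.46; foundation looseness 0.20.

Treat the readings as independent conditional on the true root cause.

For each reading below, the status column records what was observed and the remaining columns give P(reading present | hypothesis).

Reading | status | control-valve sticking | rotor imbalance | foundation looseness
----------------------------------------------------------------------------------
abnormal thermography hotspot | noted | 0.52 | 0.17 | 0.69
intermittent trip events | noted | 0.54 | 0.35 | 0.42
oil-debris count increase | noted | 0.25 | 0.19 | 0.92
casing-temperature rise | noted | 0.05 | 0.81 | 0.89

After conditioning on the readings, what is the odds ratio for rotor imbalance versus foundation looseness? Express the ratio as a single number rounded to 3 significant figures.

0.0888

Unnormalized posterior weight (prior times the reading likelihoods) for each of the two hypotheses:
  rotor imbalance: 0.46 × 0.17 × 0.35 × 0.19 × 0.81 = 0.0042122
  foundation looseness: 0.20 × 0.69 × 0.42 × 0.92 × 0.89 = 0.047458
Odds(rotor imbalance : foundation looseness) = 0.0042122 / 0.047458 ≈ 0.0888.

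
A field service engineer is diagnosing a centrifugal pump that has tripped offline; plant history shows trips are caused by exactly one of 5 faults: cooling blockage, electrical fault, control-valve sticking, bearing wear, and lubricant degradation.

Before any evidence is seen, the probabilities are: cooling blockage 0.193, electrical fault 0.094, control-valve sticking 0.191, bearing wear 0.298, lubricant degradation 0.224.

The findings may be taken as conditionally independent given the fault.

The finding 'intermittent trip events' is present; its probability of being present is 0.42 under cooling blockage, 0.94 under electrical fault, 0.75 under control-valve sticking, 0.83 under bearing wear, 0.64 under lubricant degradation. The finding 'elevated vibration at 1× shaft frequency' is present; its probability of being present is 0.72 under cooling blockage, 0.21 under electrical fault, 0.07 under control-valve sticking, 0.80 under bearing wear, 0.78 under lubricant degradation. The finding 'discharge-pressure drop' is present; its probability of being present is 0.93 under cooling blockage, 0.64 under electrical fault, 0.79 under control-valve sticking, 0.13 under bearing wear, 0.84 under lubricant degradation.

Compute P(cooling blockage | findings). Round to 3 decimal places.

0.280

Multiply each prior by the joint likelihood of the evidence pattern:
  cooling blockage: 0.193 × 0.42 × 0.72 × 0.93 = 0.054278
  electrical fault: 0.094 × 0.94 × 0.21 × 0.64 = 0.011876
  control-valve sticking: 0.191 × 0.75 × 0.07 × 0.79 = 0.0079217
  bearing wear: 0.298 × 0.83 × 0.80 × 0.13 = 0.025723
  lubricant degradation: 0.224 × 0.64 × 0.78 × 0.84 = 0.093929
Marginal likelihood of the evidence = 0.19373.
P(cooling blockage | evidence) = 0.054278 / 0.19373 ≈ 0.280.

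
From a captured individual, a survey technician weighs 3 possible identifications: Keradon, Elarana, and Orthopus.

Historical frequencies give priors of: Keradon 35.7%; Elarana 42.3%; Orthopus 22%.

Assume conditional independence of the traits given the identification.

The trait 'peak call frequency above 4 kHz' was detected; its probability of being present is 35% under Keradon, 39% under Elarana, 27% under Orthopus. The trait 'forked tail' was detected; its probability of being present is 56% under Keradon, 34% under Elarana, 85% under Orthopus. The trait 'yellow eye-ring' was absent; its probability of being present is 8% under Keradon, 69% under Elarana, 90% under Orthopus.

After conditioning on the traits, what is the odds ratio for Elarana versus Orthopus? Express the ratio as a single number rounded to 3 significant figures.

Posterior odds equal prior odds times the likelihood ratio; only the two competing hypotheses matter (using 1 − P(present | H) for each absent trait).
  Elarana: 0.423 × 0.39 × 0.34 × (1 − 0.69) = 0.017388
  Orthopus: 0.220 × 0.27 × 0.85 × (1 − 0.90) = 0.005049
Odds(Elarana : Orthopus) = 0.017388 / 0.005049 ≈ 3.44.

3.44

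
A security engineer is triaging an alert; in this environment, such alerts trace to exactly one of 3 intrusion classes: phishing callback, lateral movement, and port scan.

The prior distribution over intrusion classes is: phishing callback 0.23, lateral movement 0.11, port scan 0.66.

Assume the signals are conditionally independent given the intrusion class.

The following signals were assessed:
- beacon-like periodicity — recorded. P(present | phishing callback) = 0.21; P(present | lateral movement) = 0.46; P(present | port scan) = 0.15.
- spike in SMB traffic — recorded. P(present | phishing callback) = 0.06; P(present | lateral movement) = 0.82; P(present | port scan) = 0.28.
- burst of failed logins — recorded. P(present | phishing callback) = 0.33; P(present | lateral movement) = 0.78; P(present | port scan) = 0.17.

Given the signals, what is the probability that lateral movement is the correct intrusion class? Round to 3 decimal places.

0.851

Multiply each prior by the joint likelihood of the signal pattern:
  phishing callback: 0.23 × 0.21 × 0.06 × 0.33 = 0.00095634
  lateral movement: 0.11 × 0.46 × 0.82 × 0.78 = 0.032364
  port scan: 0.66 × 0.15 × 0.28 × 0.17 = 0.0047124
The unnormalized weights sum to 0.038032.
P(lateral movement | evidence) = 0.032364 / 0.038032 ≈ 0.851.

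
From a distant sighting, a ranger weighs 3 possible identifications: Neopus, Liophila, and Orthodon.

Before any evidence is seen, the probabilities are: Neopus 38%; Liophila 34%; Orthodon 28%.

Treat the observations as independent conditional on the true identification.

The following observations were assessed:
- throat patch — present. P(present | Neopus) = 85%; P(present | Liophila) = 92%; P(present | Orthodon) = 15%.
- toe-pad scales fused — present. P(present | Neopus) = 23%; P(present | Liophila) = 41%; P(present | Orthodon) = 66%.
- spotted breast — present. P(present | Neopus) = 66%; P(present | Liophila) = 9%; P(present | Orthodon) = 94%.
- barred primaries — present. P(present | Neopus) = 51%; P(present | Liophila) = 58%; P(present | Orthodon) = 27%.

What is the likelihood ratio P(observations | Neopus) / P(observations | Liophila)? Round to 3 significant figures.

3.34

The Bayes factor is the ratio of the joint likelihoods of the evidence pattern under the two hypotheses.
  Neopus: 0.85 × 0.23 × 0.66 × 0.51 = 0.065805
  Liophila: 0.92 × 0.41 × 0.09 × 0.58 = 0.01969
Bayes factor = 0.065805 / 0.01969 ≈ 3.34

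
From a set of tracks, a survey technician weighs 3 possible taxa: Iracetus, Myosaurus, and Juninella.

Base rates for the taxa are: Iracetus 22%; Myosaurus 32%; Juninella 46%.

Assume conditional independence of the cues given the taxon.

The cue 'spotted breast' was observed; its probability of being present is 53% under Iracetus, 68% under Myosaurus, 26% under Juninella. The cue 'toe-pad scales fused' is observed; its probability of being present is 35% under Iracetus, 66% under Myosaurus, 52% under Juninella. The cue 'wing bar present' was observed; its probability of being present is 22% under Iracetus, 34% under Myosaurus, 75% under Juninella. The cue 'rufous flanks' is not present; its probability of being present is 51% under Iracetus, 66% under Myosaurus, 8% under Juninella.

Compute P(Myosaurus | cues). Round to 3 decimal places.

For each hypothesis, the unnormalized posterior weight is prior × product of the cue likelihoods (using 1 − P(present | H) for each absent cue):
  Iracetus: 0.22 × 0.53 × 0.35 × 0.22 × (1 − 0.51) = 0.0043993
  Myosaurus: 0.32 × 0.68 × 0.66 × 0.34 × (1 − 0.66) = 0.016602
  Juninella: 0.46 × 0.26 × 0.52 × 0.75 × (1 − 0.08) = 0.042912
Marginal likelihood of the evidence = 0.063914.
P(Myosaurus | evidence) = 0.016602 / 0.063914 ≈ 0.260.

0.260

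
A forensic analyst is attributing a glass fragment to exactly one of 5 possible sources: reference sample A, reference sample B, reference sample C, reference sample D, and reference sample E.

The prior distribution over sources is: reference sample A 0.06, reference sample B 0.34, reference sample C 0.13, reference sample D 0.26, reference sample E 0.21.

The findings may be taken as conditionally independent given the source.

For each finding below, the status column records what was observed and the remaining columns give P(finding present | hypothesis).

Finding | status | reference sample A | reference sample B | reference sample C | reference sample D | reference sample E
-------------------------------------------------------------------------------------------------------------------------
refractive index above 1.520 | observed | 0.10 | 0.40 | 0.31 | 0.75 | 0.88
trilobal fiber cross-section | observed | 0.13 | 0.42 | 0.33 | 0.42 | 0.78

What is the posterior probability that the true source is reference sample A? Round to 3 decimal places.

0.003

For each hypothesis, the unnormalized posterior weight is prior × product of the finding likelihoods:
  reference sample A: 0.06 × 0.10 × 0.13 = 0.00078
  reference sample B: 0.34 × 0.40 × 0.42 = 0.05712
  reference sample C: 0.13 × 0.31 × 0.33 = 0.013299
  reference sample D: 0.26 × 0.75 × 0.42 = 0.0819
  reference sample E: 0.21 × 0.88 × 0.78 = 0.14414
The unnormalized weights sum to 0.29724.
P(reference sample A | evidence) = 0.00078 / 0.29724 ≈ 0.003.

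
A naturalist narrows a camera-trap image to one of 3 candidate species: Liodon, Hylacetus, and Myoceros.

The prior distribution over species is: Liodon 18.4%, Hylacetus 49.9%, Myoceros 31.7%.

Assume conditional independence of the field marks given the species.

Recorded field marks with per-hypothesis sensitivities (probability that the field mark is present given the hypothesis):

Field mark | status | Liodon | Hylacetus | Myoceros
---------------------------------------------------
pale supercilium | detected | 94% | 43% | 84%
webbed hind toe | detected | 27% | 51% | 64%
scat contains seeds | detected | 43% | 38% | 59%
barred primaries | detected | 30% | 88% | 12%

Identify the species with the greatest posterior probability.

By Bayes' rule with conditional independence, the unnormalized weight for each hypothesis is prior × ∏ likelihoods:
  Liodon: 0.184 × 0.94 × 0.27 × 0.43 × 0.30 = 0.0060242
  Hylacetus: 0.499 × 0.43 × 0.51 × 0.38 × 0.88 = 0.036594
  Myoceros: 0.317 × 0.84 × 0.64 × 0.59 × 0.12 = 0.012066
The unnormalized weights sum to 0.054684.
P(Liodon | evidence) ≈ 0.0060242 / 0.054684 ≈ 0.110
P(Hylacetus | evidence) ≈ 0.036594 / 0.054684 ≈ 0.669
P(Myoceros | evidence) ≈ 0.012066 / 0.054684 ≈ 0.221
The largest is 0.669, so Hylacetus is most probable.

Hylacetus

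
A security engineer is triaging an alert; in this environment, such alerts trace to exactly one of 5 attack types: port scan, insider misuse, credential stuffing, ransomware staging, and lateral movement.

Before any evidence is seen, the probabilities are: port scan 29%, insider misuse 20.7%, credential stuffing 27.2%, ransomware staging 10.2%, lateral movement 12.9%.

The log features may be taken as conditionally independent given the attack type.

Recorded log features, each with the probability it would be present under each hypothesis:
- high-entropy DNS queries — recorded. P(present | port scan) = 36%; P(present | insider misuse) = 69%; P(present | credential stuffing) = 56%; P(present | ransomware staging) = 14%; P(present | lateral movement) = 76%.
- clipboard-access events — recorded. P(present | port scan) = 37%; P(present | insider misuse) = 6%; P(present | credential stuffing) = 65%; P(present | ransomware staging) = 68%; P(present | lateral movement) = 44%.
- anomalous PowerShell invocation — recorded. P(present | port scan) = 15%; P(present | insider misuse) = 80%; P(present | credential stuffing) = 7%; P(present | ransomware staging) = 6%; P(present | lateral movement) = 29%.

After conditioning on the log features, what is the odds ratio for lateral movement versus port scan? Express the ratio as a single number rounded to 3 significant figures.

2.16

Posterior odds equal prior odds times the likelihood ratio; only the two competing hypotheses matter.
  lateral movement: 0.129 × 0.76 × 0.44 × 0.29 = 0.01251
  port scan: 0.290 × 0.36 × 0.37 × 0.15 = 0.0057942
Odds(lateral movement : port scan) = 0.01251 / 0.0057942 ≈ 2.16.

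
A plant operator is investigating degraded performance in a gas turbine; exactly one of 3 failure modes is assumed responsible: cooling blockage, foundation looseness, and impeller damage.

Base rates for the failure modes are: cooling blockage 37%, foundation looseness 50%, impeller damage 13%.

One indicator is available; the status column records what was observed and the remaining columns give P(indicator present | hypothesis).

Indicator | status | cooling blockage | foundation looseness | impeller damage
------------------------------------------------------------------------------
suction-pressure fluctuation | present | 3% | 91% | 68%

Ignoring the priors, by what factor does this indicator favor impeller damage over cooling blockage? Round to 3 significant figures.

The Bayes factor is the ratio of the two likelihoods.
  impeller damage: 0.68
  cooling blockage: 0.03
Bayes factor = 0.68 / 0.03 ≈ 22.7

22.7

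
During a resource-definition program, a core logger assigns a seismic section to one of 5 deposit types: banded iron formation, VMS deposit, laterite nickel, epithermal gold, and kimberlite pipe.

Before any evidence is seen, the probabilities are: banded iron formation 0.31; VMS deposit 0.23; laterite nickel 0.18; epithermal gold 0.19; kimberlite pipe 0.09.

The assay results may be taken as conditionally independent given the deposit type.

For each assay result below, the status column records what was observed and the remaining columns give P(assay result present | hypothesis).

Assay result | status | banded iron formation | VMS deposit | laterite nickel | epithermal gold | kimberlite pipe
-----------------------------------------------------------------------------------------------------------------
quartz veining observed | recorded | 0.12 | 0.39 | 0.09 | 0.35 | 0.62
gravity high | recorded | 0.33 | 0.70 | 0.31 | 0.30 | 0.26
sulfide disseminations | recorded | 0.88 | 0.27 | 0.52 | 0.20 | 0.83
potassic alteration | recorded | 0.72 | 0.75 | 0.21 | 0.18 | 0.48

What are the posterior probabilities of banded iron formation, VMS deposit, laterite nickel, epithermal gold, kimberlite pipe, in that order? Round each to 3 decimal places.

0.282, 0.462, 0.020, 0.026, 0.210

For each hypothesis, the unnormalized posterior weight is prior × product of the assay result likelihoods:
  banded iron formation: 0.31 × 0.12 × 0.33 × 0.88 × 0.72 = 0.0077781
  VMS deposit: 0.23 × 0.39 × 0.70 × 0.27 × 0.75 = 0.012715
  laterite nickel: 0.18 × 0.09 × 0.31 × 0.52 × 0.21 = 0.0005484
  epithermal gold: 0.19 × 0.35 × 0.30 × 0.20 × 0.18 = 0.0007182
  kimberlite pipe: 0.09 × 0.62 × 0.26 × 0.83 × 0.48 = 0.00578
The unnormalized weights sum to 0.02754.
P(banded iron formation | evidence) = 0.0077781 / 0.02754 ≈ 0.282
P(VMS deposit | evidence) = 0.012715 / 0.02754 ≈ 0.462
P(laterite nickel | evidence) = 0.0005484 / 0.02754 ≈ 0.020
P(epithermal gold | evidence) = 0.0007182 / 0.02754 ≈ 0.026
P(kimberlite pipe | evidence) = 0.00578 / 0.02754 ≈ 0.210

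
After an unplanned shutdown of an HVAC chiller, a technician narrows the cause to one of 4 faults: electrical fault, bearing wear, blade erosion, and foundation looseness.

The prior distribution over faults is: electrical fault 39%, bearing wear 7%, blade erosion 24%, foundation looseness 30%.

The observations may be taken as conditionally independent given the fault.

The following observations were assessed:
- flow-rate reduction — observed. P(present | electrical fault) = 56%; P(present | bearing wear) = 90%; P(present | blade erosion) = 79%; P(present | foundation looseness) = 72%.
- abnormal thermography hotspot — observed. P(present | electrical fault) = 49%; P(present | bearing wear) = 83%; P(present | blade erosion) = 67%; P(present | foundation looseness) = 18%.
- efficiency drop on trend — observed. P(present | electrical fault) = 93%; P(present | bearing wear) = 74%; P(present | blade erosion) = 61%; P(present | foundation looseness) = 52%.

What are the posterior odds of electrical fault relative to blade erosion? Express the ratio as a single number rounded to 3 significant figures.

1.28

Unnormalized posterior weight (prior times the observation likelihoods) for each of the two hypotheses:
  electrical fault: 0.39 × 0.56 × 0.49 × 0.93 = 0.099525
  blade erosion: 0.24 × 0.79 × 0.67 × 0.61 = 0.07749
Odds(electrical fault : blade erosion) = 0.099525 / 0.07749 ≈ 1.28.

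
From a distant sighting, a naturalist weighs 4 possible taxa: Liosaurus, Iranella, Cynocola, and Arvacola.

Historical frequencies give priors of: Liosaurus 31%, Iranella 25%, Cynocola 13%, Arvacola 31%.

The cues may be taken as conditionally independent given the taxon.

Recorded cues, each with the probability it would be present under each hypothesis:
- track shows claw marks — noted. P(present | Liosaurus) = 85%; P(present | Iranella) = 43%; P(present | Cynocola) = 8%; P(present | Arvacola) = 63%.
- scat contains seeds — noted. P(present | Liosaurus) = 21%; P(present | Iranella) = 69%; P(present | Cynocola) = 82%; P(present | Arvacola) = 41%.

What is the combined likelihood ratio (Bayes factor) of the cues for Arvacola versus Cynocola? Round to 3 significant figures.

3.94

Take the product of per-cue likelihoods under each hypothesis, then divide.
  Arvacola: 0.63 × 0.41 = 0.2583
  Cynocola: 0.08 × 0.82 = 0.0656
Bayes factor = 0.2583 / 0.0656 ≈ 3.94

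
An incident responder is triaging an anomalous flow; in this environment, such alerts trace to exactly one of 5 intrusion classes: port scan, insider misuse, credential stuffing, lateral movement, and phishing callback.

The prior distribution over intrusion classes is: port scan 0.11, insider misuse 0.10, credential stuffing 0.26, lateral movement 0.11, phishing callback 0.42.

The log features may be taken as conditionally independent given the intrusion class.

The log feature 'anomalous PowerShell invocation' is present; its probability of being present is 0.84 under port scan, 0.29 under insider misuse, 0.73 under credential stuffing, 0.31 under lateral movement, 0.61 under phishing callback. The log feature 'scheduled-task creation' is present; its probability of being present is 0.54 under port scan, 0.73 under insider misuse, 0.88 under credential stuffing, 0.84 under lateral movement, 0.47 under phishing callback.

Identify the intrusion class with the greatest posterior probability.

credential stuffing

For each hypothesis, the unnormalized posterior weight is prior × product of the log feature likelihoods:
  port scan: 0.11 × 0.84 × 0.54 = 0.049896
  insider misuse: 0.10 × 0.29 × 0.73 = 0.02117
  credential stuffing: 0.26 × 0.73 × 0.88 = 0.16702
  lateral movement: 0.11 × 0.31 × 0.84 = 0.028644
  phishing callback: 0.42 × 0.61 × 0.47 = 0.12041
Normalizing constant Z = 0.049896 + 0.02117 + 0.16702 + 0.028644 + 0.12041 = 0.38715.
P(port scan | evidence) ≈ 0.049896 / 0.38715 ≈ 0.129
P(insider misuse | evidence) ≈ 0.02117 / 0.38715 ≈ 0.055
P(credential stuffing | evidence) ≈ 0.16702 / 0.38715 ≈ 0.431
P(lateral movement | evidence) ≈ 0.028644 / 0.38715 ≈ 0.074
P(phishing callback | evidence) ≈ 0.12041 / 0.38715 ≈ 0.311
The largest is 0.431, so credential stuffing is most probable.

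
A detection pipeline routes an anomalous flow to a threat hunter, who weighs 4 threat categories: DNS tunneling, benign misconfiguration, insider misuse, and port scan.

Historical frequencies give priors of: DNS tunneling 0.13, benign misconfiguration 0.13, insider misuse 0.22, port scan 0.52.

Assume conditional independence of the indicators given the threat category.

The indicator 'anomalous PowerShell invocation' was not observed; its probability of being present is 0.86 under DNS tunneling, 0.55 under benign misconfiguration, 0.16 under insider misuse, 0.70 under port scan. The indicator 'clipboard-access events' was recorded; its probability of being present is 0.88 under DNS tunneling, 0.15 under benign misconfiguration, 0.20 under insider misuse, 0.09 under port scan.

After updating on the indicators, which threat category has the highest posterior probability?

For each hypothesis, the unnormalized posterior weight is prior × product of the indicator likelihoods (using 1 − P(present | H) for each absent indicator):
  DNS tunneling: 0.13 × (1 − 0.86) × 0.88 = 0.016016
  benign misconfiguration: 0.13 × (1 − 0.55) × 0.15 = 0.008775
  insider misuse: 0.22 × (1 − 0.16) × 0.20 = 0.03696
  port scan: 0.52 × (1 − 0.70) × 0.09 = 0.01404
The unnormalized weights sum to 0.075791.
P(DNS tunneling | evidence) ≈ 0.016016 / 0.075791 ≈ 0.211
P(benign misconfiguration | evidence) ≈ 0.008775 / 0.075791 ≈ 0.116
P(insider misuse | evidence) ≈ 0.03696 / 0.075791 ≈ 0.488
P(port scan | evidence) ≈ 0.01404 / 0.075791 ≈ 0.185
The largest is 0.488, so insider misuse is most probable.

insider misuse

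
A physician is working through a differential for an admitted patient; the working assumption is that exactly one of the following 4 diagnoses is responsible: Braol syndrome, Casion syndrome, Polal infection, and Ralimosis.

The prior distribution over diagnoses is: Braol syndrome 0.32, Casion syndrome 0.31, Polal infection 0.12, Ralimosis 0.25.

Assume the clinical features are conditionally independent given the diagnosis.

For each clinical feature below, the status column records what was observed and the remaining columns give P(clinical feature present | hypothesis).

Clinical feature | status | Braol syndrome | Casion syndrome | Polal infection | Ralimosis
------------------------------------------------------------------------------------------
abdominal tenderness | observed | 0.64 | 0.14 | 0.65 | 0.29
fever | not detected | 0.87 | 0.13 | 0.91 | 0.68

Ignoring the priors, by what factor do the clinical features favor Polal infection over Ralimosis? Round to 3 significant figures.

The Bayes factor is the ratio of the joint likelihoods of the clinical feature pattern under the two hypotheses (using 1 − P(present | H) for each absent clinical feature).
  Polal infection: 0.65 × (1 − 0.91) = 0.0585
  Ralimosis: 0.29 × (1 − 0.68) = 0.0928
Bayes factor = 0.0585 / 0.0928 ≈ 0.630

0.630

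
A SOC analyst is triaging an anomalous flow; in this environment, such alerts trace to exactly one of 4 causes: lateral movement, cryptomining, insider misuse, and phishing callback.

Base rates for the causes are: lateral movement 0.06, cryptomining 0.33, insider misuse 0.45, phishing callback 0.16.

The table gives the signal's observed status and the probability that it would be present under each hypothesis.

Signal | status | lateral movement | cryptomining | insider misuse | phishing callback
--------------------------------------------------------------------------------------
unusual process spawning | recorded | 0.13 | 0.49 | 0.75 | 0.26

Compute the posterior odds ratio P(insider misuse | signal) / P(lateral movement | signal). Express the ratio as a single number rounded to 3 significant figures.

Unnormalized posterior weight (prior times the signal likelihood) for each of the two hypotheses:
  insider misuse: 0.45 × 0.75 = 0.3375
  lateral movement: 0.06 × 0.13 = 0.0078
Posterior odds = 0.3375 / 0.0078 ≈ 43.3.

43.3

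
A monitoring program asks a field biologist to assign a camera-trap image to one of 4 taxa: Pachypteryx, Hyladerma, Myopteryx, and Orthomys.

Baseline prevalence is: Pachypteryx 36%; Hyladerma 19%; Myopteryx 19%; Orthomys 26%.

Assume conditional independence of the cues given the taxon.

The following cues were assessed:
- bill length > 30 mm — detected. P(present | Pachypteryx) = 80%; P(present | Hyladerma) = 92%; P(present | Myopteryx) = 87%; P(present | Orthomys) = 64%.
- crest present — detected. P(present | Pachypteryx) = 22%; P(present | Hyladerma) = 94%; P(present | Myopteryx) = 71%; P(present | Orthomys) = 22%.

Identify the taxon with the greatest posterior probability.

Hyladerma

By Bayes' rule with conditional independence, the unnormalized weight for each hypothesis is prior × ∏ likelihoods:
  Pachypteryx: 0.36 × 0.80 × 0.22 = 0.06336
  Hyladerma: 0.19 × 0.92 × 0.94 = 0.16431
  Myopteryx: 0.19 × 0.87 × 0.71 = 0.11736
  Orthomys: 0.26 × 0.64 × 0.22 = 0.036608
Marginal likelihood of the evidence = 0.38164.
P(Pachypteryx | evidence) ≈ 0.06336 / 0.38164 ≈ 0.166
P(Hyladerma | evidence) ≈ 0.16431 / 0.38164 ≈ 0.431
P(Myopteryx | evidence) ≈ 0.11736 / 0.38164 ≈ 0.308
P(Orthomys | evidence) ≈ 0.036608 / 0.38164 ≈ 0.096
The largest is 0.431, so Hyladerma is most probable.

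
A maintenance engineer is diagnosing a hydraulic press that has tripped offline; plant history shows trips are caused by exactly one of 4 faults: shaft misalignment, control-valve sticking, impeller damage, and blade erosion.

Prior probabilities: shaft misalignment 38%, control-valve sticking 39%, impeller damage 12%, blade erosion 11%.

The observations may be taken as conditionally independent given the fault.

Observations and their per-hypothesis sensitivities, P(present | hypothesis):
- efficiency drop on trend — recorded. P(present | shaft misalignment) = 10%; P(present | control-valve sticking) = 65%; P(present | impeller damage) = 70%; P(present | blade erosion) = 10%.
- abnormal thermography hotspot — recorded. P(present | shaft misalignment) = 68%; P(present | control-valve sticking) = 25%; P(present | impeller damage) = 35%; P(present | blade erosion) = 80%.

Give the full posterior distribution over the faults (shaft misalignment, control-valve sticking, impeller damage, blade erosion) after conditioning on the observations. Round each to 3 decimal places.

Multiply each prior by the joint likelihood of the evidence pattern:
  shaft misalignment: 0.38 × 0.10 × 0.68 = 0.02584
  control-valve sticking: 0.39 × 0.65 × 0.25 = 0.063375
  impeller damage: 0.12 × 0.70 × 0.35 = 0.0294
  blade erosion: 0.11 × 0.10 × 0.80 = 0.0088
Normalizing constant Z = 0.02584 + 0.063375 + 0.0294 + 0.0088 = 0.12742.
P(shaft misalignment | evidence) = 0.02584 / 0.12742 ≈ 0.203
P(control-valve sticking | evidence) = 0.063375 / 0.12742 ≈ 0.497
P(impeller damage | evidence) = 0.0294 / 0.12742 ≈ 0.231
P(blade erosion | evidence) = 0.0088 / 0.12742 ≈ 0.069

0.203, 0.497, 0.231, 0.069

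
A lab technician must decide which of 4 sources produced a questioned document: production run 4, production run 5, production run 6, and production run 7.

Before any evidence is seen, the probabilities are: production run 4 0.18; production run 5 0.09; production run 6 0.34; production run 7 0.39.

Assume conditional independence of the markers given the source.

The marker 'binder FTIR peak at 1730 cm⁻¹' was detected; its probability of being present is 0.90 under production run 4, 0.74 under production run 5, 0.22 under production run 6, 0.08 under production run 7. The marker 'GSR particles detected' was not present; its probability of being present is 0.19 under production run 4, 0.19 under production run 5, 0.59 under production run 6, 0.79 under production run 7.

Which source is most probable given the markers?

For each hypothesis, the unnormalized posterior weight is prior × product of the marker likelihoods (using 1 − P(present | H) for each absent marker):
  production run 4: 0.18 × 0.90 × (1 − 0.19) = 0.13122
  production run 5: 0.09 × 0.74 × (1 − 0.19) = 0.053946
  production run 6: 0.34 × 0.22 × (1 − 0.59) = 0.030668
  production run 7: 0.39 × 0.08 × (1 − 0.79) = 0.006552
Normalizing constant Z = 0.13122 + 0.053946 + 0.030668 + 0.006552 = 0.22239.
P(production run 4 | evidence) ≈ 0.13122 / 0.22239 ≈ 0.590
P(production run 5 | evidence) ≈ 0.053946 / 0.22239 ≈ 0.243
P(production run 6 | evidence) ≈ 0.030668 / 0.22239 ≈ 0.138
P(production run 7 | evidence) ≈ 0.006552 / 0.22239 ≈ 0.029
The largest is 0.590, so production run 4 is most probable.

production run 4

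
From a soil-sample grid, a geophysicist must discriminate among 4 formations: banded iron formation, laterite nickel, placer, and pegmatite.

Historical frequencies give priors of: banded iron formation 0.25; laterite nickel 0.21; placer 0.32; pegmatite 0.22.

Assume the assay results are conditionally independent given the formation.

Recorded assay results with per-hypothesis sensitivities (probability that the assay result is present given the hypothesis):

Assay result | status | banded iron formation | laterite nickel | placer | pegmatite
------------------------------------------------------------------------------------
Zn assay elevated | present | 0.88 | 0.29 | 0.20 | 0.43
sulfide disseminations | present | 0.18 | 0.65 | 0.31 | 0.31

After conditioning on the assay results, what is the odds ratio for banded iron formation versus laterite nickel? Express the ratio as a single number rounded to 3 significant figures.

Unnormalized posterior weight (prior times the assay result likelihoods) for each of the two hypotheses:
  banded iron formation: 0.25 × 0.88 × 0.18 = 0.0396
  laterite nickel: 0.21 × 0.29 × 0.65 = 0.039585
Posterior odds = 0.0396 / 0.039585 ≈ 1.00.

1.00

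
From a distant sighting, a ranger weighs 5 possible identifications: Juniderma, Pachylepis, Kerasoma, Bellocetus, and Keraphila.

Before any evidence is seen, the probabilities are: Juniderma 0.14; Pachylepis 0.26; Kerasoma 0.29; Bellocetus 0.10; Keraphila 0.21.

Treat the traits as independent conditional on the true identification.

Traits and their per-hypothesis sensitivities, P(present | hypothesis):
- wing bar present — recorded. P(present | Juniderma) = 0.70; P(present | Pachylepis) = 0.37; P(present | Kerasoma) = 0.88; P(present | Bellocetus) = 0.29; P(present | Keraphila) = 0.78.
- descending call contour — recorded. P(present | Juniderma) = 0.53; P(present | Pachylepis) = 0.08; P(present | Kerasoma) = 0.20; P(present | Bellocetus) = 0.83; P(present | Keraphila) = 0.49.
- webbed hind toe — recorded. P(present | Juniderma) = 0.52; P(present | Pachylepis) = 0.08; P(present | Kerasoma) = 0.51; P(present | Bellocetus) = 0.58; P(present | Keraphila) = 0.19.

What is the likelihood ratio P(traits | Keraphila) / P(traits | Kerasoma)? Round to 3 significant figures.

Take the product of per-trait likelihoods under each hypothesis, then divide.
  Keraphila: 0.78 × 0.49 × 0.19 = 0.072618
  Kerasoma: 0.88 × 0.20 × 0.51 = 0.08976
Bayes factor = 0.072618 / 0.08976 ≈ 0.809

0.809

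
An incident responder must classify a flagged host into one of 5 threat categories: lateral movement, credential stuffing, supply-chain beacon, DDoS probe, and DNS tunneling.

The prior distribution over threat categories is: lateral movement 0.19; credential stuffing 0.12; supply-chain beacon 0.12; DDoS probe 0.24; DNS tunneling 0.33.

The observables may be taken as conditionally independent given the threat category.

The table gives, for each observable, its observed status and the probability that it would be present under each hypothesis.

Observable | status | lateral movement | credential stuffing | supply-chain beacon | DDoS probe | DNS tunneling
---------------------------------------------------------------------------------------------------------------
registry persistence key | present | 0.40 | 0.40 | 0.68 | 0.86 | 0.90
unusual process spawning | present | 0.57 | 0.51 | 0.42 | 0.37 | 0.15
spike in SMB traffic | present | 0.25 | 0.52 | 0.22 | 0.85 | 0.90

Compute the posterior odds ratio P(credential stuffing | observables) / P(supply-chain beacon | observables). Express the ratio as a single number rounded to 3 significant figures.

Posterior odds equal prior odds times the likelihood ratio; only the two competing hypotheses matter.
  credential stuffing: 0.12 × 0.40 × 0.51 × 0.52 = 0.01273
  supply-chain beacon: 0.12 × 0.68 × 0.42 × 0.22 = 0.0075398
Odds(credential stuffing : supply-chain beacon) = 0.01273 / 0.0075398 ≈ 1.69.

1.69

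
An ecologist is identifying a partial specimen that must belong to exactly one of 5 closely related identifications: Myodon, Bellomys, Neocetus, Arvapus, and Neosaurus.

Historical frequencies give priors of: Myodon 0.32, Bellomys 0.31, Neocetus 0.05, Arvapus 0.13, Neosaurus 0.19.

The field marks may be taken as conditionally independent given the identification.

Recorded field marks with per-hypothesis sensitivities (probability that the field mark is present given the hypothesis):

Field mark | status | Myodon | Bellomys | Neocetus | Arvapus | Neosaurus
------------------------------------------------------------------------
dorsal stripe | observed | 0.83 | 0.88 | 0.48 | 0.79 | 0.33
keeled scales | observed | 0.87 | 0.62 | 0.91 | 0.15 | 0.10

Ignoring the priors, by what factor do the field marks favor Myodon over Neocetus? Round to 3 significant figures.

Joint likelihood of the field mark pattern under each hypothesis:
  Myodon: 0.83 × 0.87 = 0.7221
  Neocetus: 0.48 × 0.91 = 0.4368
Bayes factor = 0.7221 / 0.4368 ≈ 1.65

1.65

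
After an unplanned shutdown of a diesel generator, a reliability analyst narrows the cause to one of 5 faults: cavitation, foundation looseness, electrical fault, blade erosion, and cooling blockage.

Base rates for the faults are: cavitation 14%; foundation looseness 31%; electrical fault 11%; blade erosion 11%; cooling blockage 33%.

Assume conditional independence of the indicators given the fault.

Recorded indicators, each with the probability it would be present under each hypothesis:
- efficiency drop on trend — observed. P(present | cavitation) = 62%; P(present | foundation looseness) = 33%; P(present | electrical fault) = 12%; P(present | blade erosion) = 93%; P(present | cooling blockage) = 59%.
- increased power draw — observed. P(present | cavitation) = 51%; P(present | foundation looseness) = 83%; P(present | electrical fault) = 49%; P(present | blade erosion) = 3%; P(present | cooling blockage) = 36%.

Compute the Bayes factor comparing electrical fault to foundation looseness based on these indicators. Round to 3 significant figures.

0.215

The Bayes factor is the ratio of the joint likelihoods of the indicator pattern under the two hypotheses.
  electrical fault: 0.12 × 0.49 = 0.0588
  foundation looseness: 0.33 × 0.83 = 0.2739
Bayes factor = 0.0588 / 0.2739 ≈ 0.215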